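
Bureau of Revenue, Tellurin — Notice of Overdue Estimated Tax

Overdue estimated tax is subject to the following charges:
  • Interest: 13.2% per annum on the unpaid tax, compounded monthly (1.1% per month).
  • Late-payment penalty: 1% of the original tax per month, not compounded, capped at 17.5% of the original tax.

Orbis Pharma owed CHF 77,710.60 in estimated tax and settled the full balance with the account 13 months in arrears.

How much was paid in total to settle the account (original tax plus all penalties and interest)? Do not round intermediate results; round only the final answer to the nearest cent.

Penalty: 13 × 1% × CHF 77,710.60 = CHF 10,102.38… (below the 17.5% cap of CHF 13,599.36…)
Interest: CHF 77,710.60 × ((1 + 0.011)^13 − 1) = CHF 77,710.60 × 0.1528293… = CHF 11,876.4601…
Total = CHF 77,710.60 + CHF 10,102.3780 + CHF 11,876.4601… = CHF 99,689.44

CHF 99,689.44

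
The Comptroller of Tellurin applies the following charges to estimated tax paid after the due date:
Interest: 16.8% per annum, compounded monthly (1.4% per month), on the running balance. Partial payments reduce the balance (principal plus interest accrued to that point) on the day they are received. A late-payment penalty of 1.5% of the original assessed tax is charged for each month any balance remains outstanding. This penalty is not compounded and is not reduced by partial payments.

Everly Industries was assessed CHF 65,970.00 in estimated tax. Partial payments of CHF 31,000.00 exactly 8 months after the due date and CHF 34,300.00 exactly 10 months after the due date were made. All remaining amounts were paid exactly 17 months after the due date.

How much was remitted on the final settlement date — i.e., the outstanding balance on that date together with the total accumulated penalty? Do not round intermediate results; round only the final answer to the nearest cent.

Balance at month 8: CHF 65,970.0000 × (1 + 0.014)^8 = CHF 73,731.0000…
After CHF 31,000.00 payment: CHF 73,731.0000… − CHF 31,000.00 = CHF 42,731.0000…
Balance at month 10: CHF 42,731.0000… × (1 + 0.014)^2 = CHF 43,935.8433…
After CHF 34,300.00 payment: CHF 43,935.8433… − CHF 34,300.00 = CHF 9,635.8433…
Balance at month 17: CHF 9,635.8433… × (1 + 0.014)^7 = CHF 10,620.7555…
Penalty: 17 × 1.5% × CHF 65,970.00 = CHF 16,822.35
Final settlement = outstanding balance + penalty = CHF 10,620.7555… + CHF 16,822.35 = CHF 27,443.11

CHF 27,443.11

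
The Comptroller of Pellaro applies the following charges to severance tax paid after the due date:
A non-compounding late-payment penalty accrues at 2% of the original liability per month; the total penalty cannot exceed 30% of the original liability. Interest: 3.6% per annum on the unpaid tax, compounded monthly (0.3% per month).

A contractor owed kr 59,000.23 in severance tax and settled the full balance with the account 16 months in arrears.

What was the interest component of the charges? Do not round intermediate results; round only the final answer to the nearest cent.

kr 2,896.63

Interest: kr 59,000.23 × ((1 + 0.003)^16 − 1) = kr 59,000.23 × 0.0490953… = kr 2,896.6321…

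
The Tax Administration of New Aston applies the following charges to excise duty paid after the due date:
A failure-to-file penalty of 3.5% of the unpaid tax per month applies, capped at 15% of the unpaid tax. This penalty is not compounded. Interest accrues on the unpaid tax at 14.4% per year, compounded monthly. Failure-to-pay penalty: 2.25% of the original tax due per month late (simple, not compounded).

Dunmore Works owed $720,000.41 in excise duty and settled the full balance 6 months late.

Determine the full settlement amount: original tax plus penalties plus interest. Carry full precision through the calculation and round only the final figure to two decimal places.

Failure-to-file: 6 × 3.5% × $720,000.41 = $151,200.09…, capped at 15% × $720,000.41 = $108,000.06…
Failure-to-pay penalty = 2.25% × $720,000.41 × 6 mo = $97,200.06…
Interest (14.4%/yr ÷ 12 = 1.2%/month): $720,000.41 × ((1 + 0.012)^6 − 1) = $53,420.3386…
Total = $720,000.41 + $205,200.1169… + $53,420.3386… = $978,620.87

$978,620.87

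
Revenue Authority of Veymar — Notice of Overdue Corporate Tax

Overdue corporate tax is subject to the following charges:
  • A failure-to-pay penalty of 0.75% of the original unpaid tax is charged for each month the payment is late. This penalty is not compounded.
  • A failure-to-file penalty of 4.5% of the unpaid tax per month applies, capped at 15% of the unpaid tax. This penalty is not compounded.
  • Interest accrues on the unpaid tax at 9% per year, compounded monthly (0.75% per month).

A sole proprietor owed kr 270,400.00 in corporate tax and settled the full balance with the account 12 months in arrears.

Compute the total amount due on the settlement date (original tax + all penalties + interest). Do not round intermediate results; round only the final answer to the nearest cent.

Failure-to-file: 12 × 4.5% × kr 270,400.00 = kr 146,016.00, capped at 15% × kr 270,400.00 = kr 40,560.00
Failure-to-pay penalty = 0.75% × kr 270,400.00 × 12 mo = kr 24,336.00
Interest: kr 270,400.00 × ((1 + 0.0075)^12 − 1) = kr 270,400.00 × 0.0938069… = kr 25,365.3851…
Total = kr 270,400.00 + kr 64,896.0000 + kr 25,365.3851… = kr 360,661.39

kr 360,661.39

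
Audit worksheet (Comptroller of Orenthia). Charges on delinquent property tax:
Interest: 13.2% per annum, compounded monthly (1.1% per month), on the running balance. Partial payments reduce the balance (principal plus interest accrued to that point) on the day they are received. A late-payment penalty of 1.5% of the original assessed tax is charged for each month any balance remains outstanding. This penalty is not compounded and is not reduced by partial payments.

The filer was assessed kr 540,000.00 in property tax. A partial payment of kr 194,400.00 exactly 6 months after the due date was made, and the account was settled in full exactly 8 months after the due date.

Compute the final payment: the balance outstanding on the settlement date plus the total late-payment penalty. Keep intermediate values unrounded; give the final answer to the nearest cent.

Balance at month 6: kr 540,000.0000 × (1 + 0.011)^6 = kr 576,634.5939…
After kr 194,400.00 payment: kr 576,634.5939… − kr 194,400.00 = kr 382,234.5939…
Balance at month 8: kr 382,234.5939… × (1 + 0.011)^2 = kr 390,690.0054…
Penalty: 8 × 1.5% × kr 540,000.00 = kr 64,800.00
Final settlement = outstanding balance + penalty = kr 390,690.0054… + kr 64,800.00 = kr 455,490.01

kr 455,490.01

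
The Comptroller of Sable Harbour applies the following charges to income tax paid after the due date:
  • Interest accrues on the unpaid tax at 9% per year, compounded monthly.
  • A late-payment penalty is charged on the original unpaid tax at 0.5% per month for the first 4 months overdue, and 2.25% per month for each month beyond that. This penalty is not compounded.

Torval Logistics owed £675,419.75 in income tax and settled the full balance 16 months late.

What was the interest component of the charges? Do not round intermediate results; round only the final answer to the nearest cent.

£85,772.98

Interest (9%/yr ÷ 12 = 0.75%/month): £675,419.75 × ((1 + 0.0075)^16 − 1) = £85,772.9817…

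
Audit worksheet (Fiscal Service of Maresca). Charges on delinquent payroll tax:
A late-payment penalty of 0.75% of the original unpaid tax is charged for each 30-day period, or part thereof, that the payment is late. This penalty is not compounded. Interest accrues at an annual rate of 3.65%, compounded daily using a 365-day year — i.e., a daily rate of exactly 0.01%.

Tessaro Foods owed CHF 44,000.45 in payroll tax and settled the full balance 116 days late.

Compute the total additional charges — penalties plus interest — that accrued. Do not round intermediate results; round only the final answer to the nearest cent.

Penalty periods: ⌈116/30⌉ = 4; penalty = 4 × 0.75% × CHF 44,000.45 = CHF 1,320.01…
Interest: CHF 44,000.45 × ((1 + 0.0001)^116 − 1) = CHF 44,000.45 × 0.01166695… = CHF 513.3512…
Penalties + interest = CHF 1,320.0135 + CHF 513.3512… = CHF 1,833.36

CHF 1,833.36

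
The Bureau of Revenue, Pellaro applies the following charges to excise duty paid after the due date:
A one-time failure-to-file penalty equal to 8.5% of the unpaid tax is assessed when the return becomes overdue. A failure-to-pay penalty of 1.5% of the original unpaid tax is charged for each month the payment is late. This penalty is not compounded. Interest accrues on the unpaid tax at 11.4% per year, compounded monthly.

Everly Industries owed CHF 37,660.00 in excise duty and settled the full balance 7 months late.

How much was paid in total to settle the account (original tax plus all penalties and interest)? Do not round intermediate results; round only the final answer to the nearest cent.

Failure-to-file penalty: 8.5% × CHF 37,660.00 = CHF 3,201.10
Failure-to-pay penalty: 7 × 1.5% × CHF 37,660.00 = CHF 3,954.30
Interest (11.4%/yr ÷ 12 = 0.95%/month): CHF 37,660.00 × ((1 + 0.0095)^7 − 1) = CHF 2,576.9060…
Total = CHF 37,660.00 + CHF 7,155.4000 + CHF 2,576.9060… = CHF 47,392.31

CHF 47,392.31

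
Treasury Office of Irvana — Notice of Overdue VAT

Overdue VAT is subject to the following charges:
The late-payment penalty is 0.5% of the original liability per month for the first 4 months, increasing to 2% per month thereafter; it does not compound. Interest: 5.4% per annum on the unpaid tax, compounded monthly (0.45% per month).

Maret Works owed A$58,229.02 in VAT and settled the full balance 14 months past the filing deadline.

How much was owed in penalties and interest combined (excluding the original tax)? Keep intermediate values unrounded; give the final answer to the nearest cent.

Penalty, months 1–4: 4 × 0.5% × A$58,229.02 = A$1,164.58…
Penalty, months 5–14: 10 × 2% × A$58,229.02 = A$11,645.80…
Interest: A$58,229.02 × ((1 + 0.0045)^14 − 1) = A$58,229.02 × 0.0648763… = A$3,777.6853…
Penalties + interest = A$12,810.3844 + A$3,777.6853… = A$16,588.07

A$16,588.07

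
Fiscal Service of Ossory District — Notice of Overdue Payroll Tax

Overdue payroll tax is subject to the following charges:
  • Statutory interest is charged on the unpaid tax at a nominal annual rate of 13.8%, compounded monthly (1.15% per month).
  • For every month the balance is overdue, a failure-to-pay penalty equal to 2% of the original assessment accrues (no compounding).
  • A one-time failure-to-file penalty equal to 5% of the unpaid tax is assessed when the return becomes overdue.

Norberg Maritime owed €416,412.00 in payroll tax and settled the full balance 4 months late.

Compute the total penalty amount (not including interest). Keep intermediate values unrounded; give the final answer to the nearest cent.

Failure-to-file penalty: 5% × €416,412.00 = €20,820.60
Failure-to-pay penalty: 4 × 2% × €416,412.00 = €33,312.96
Total penalty = €20,820.60 + €33,312.96 = €54,133.56

€54,133.56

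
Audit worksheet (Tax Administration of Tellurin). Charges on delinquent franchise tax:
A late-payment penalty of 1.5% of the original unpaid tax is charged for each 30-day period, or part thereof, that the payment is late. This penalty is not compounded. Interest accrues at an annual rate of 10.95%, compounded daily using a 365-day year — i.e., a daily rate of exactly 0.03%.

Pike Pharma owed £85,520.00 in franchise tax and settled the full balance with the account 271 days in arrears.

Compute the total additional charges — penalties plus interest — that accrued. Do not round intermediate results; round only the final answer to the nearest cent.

£20,070.09

Penalty periods: ⌈271/30⌉ = 10; penalty = 10 × 1.5% × £85,520.00 = £12,828.00
Interest: £85,520.00 × ((1 + 0.0003)^271 − 1) = £85,520.00 × 0.08468303… = £7,242.0929…
Penalties + interest = £12,828.0000 + £7,242.0929… = £20,070.09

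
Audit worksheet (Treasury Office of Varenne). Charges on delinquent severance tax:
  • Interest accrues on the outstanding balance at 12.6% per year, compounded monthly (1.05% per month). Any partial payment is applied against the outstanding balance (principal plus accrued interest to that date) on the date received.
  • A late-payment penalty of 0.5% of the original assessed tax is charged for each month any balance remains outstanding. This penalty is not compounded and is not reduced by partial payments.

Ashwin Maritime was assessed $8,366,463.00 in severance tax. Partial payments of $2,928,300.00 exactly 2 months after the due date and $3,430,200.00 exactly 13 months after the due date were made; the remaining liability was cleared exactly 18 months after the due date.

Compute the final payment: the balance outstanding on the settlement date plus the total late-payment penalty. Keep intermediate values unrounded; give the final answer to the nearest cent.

$3,774,989.66

Balance at month 2: $8,366,463.0000 × (1 + 0.0105)^2 = $8,543,081.1255…
After $2,928,300.00 payment: $8,543,081.1255… − $2,928,300.00 = $5,614,781.1255…
Balance at month 13: $5,614,781.1255… × (1 + 0.0105)^11 = $6,298,430.2998…
After $3,430,200.00 payment: $6,298,430.2998… − $3,430,200.00 = $2,868,230.2998…
Balance at month 18: $2,868,230.2998… × (1 + 0.0105)^5 = $3,022,007.9925…
Penalty: 18 × 0.5% × $8,366,463.00 = $752,981.67
Final settlement = outstanding balance + penalty = $3,022,007.9925… + $752,981.67 = $3,774,989.66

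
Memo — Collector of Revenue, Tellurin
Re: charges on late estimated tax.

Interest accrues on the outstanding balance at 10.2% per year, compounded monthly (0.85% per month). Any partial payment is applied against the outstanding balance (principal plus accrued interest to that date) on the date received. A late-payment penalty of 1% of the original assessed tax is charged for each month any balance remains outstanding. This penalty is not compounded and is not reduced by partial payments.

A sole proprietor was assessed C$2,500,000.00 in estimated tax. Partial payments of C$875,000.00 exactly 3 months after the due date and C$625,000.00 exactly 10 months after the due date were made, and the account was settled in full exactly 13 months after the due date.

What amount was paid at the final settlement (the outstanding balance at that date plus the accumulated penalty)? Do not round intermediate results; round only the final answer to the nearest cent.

C$1,522,428.68

Balance at month 3: C$2,500,000.0000 × (1 + 0.0085)^3 = C$2,564,293.4103…
After C$875,000.00 payment: C$2,564,293.4103… − C$875,000.00 = C$1,689,293.4103…
Balance at month 10: C$1,689,293.4103… × (1 + 0.0085)^7 = C$1,792,406.0692…
After C$625,000.00 payment: C$1,792,406.0692… − C$625,000.00 = C$1,167,406.0692…
Balance at month 13: C$1,167,406.0692… × (1 + 0.0085)^3 = C$1,197,428.6761…
Penalty: 13 × 1% × C$2,500,000.00 = C$325,000.00
Final settlement = outstanding balance + penalty = C$1,197,428.6761… + C$325,000.00 = C$1,522,428.68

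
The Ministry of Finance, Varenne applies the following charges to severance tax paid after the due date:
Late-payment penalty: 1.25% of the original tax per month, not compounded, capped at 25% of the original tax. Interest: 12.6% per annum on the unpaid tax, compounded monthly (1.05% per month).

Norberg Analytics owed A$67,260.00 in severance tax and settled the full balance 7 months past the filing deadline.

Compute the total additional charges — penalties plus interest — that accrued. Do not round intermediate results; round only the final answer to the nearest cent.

Penalty: 7 × 1.25% × A$67,260.00 = A$5,885.25 (below the 25% cap of A$16,815.00)
Interest: A$67,260.00 × ((1 + 0.0105)^7 − 1) = A$67,260.00 × 0.0758562… = A$5,102.0877…
Penalties + interest = A$5,885.2500 + A$5,102.0877… = A$10,987.34

A$10,987.34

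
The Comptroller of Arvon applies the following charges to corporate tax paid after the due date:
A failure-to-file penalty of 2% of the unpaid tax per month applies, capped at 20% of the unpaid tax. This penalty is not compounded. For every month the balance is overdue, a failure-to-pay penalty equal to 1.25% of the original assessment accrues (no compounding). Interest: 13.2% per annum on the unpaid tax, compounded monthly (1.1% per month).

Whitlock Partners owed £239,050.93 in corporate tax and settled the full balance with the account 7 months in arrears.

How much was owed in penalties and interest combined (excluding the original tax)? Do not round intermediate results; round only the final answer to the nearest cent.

£73,409.70

Failure-to-file: 7 × 2% × £239,050.93 = £33,467.13… (under the 20% cap)
Failure-to-pay penalty: 7 × 1.25% × £239,050.93 = £20,916.96…
Interest: £239,050.93 × ((1 + 0.011)^7 − 1) = £239,050.93 × 0.0795881… = £19,025.6095…
Penalties + interest = £54,384.0866… + £19,025.6095… = £73,409.70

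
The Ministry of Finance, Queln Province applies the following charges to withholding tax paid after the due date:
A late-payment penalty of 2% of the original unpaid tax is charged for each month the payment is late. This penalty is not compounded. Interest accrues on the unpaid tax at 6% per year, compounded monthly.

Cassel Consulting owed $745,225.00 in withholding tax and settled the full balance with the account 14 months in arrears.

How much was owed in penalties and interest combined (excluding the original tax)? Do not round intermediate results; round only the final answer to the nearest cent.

Late-payment penalty: 14 × 2% × $745,225.00 = $208,663.00
Interest (6%/yr ÷ 12 = 0.5%/month): $745,225.00 × ((1 + 0.005)^14 − 1) = $53,895.5155…
Penalties + interest = $208,663.0000 + $53,895.5155… = $262,558.52

$262,558.52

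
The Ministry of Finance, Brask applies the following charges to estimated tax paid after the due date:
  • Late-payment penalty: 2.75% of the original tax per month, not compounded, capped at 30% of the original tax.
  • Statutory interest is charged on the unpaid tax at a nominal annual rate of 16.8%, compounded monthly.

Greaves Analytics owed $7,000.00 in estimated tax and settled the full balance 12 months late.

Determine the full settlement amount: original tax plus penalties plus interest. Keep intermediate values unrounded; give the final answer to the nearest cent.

$10,370.91

Penalty (uncapped): 12 × 2.75% × $7,000.00 = $2,310.00; cap = 30% × $7,000.00 = $2,100.00 → penalty = $2,100.00
Interest (16.8%/yr ÷ 12 = 1.4%/month): $7,000.00 × ((1 + 0.014)^12 − 1) = $1,270.9139…
Total = $7,000.00 + $2,100.0000 + $1,270.9139… = $10,370.91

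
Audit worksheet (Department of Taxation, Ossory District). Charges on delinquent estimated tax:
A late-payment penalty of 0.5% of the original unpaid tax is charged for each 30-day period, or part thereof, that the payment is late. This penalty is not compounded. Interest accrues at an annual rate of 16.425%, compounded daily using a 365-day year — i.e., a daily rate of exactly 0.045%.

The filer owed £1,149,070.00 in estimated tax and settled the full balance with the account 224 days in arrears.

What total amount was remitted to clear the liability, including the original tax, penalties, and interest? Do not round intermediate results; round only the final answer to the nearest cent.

£1,316,869.07

Penalty periods: ⌈224/30⌉ = 8; penalty = 8 × 0.5% × £1,149,070.00 = £45,962.80
Interest: £1,149,070.00 × ((1 + 0.00045)^224 − 1) = £1,149,070.00 × 0.10603033… = £121,836.2725…
Total = £1,149,070.00 + £45,962.8000 + £121,836.2725… = £1,316,869.07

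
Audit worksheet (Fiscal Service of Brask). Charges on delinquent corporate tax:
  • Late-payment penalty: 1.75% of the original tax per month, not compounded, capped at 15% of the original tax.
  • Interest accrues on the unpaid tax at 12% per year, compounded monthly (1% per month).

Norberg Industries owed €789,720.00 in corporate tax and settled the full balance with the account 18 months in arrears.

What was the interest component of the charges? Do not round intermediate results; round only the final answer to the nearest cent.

Interest: €789,720.00 × ((1 + 0.01)^18 − 1) = €789,720.00 × 0.1961475… = €154,901.5845…

€154,901.58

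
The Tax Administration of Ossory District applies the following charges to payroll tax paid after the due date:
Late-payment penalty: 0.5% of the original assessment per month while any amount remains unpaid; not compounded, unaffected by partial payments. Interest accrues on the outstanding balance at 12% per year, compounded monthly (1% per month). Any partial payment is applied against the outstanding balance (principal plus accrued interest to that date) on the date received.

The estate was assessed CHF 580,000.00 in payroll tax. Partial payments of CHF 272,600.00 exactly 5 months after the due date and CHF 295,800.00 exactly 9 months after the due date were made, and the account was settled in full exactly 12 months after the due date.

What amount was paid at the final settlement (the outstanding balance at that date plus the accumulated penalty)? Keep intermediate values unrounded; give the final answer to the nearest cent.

Balance at month 5: CHF 580,000.0000 × (1 + 0.01)^5 = CHF 609,585.8291…
After CHF 272,600.00 payment: CHF 609,585.8291… − CHF 272,600.00 = CHF 336,985.8291…
Balance at month 9: CHF 336,985.8291… × (1 + 0.01)^4 = CHF 350,668.8050…
After CHF 295,800.00 payment: CHF 350,668.8050… − CHF 295,800.00 = CHF 54,868.8050…
Balance at month 12: CHF 54,868.8050… × (1 + 0.01)^3 = CHF 56,531.3847…
Penalty: 12 × 0.5% × CHF 580,000.00 = CHF 34,800.00
Final settlement = outstanding balance + penalty = CHF 56,531.3847… + CHF 34,800.00 = CHF 91,331.38

CHF 91,331.38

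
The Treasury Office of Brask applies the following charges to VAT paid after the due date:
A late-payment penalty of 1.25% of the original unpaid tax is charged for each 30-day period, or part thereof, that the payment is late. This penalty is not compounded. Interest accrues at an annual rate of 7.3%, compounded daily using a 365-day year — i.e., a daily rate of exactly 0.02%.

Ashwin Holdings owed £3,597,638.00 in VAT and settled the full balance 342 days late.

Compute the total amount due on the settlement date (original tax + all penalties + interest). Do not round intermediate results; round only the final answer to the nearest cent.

Penalty periods: ⌈342/30⌉ = 12; penalty = 12 × 1.25% × £3,597,638.00 = £539,645.70
Interest: £3,597,638.00 × ((1 + 0.0002)^342 − 1) = £3,597,638.00 × 0.07078622… = £254,663.1842…
Total = £3,597,638.00 + £539,645.7000 + £254,663.1842… = £4,391,946.88

£4,391,946.88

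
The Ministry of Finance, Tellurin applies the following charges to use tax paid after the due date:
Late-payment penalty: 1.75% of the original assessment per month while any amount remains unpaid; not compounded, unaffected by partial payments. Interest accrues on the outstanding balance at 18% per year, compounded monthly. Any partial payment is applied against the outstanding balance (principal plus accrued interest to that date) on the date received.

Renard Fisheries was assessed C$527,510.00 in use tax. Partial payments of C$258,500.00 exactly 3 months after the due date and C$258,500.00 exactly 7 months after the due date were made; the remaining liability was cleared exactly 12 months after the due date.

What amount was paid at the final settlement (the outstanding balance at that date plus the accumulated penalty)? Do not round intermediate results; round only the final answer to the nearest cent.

C$167,433.42

Monthly rate = 18% ÷ 12 = 1.5%
Balance at month 3: C$527,510.0000 × (1 + 0.015)^3 = C$551,605.7996…
After C$258,500.00 payment: C$551,605.7996… − C$258,500.00 = C$293,105.7996…
Balance at month 7: C$293,105.7996… × (1 + 0.015)^4 = C$311,091.8122…
After C$258,500.00 payment: C$311,091.8122… − C$258,500.00 = C$52,591.8122…
Balance at month 12: C$52,591.8122… × (1 + 0.015)^5 = C$56,656.3180…
Penalty: 12 × 1.75% × C$527,510.00 = C$110,777.10
Final settlement = outstanding balance + penalty = C$56,656.3180… + C$110,777.10 = C$167,433.42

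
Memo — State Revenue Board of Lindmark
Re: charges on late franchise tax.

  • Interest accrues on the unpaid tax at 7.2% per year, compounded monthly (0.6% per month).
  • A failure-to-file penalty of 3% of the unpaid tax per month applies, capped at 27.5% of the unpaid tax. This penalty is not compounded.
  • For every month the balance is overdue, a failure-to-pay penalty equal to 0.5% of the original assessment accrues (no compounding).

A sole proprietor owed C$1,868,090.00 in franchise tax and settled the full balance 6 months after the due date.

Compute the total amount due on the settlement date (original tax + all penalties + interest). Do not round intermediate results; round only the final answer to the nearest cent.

C$2,328,657.02

Failure-to-file: 6 × 3% × C$1,868,090.00 = C$336,256.20 (under the 27.5% cap)
Failure-to-pay penalty: 6 × 0.5% × C$1,868,090.00 = C$56,042.70
Interest: C$1,868,090.00 × ((1 + 0.006)^6 − 1) = C$1,868,090.00 × 0.0365443… = C$68,268.1152…
Total = C$1,868,090.00 + C$392,298.9000 + C$68,268.1152… = C$2,328,657.02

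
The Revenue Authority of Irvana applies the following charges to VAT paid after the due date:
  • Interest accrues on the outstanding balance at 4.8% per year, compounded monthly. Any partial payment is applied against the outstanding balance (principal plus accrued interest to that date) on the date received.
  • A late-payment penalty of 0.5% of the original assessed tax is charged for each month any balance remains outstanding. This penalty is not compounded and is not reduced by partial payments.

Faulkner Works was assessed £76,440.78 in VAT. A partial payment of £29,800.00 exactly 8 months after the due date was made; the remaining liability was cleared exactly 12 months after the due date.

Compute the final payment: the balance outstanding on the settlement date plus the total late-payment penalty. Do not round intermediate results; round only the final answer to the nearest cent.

Monthly rate = 4.8% ÷ 12 = 0.4%
Balance at month 8: £76,440.7800 × (1 + 0.004)^8 = £78,921.4058…
After £29,800.00 payment: £78,921.4058… − £29,800.00 = £49,121.4058…
Balance at month 12: £49,121.4058… × (1 + 0.004)^4 = £49,912.0765…
Penalty: 12 × 0.5% × £76,440.78 = £4,586.45…
Final settlement = outstanding balance + penalty = £49,912.0765… + £4,586.45… = £54,498.52

£54,498.52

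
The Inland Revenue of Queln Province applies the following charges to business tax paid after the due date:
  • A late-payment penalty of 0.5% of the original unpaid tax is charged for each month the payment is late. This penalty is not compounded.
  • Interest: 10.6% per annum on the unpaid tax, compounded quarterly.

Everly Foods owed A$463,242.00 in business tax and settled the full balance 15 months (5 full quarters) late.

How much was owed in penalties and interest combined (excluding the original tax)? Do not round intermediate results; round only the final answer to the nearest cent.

Late-payment penalty: 15 × 0.5% × A$463,242.00 = A$34,743.15
Interest (10.6%/yr ÷ 4 = 2.65%/quarter): A$463,242.00 × ((1 + 0.0265)^5 − 1) = A$64,720.0378…
Penalties + interest = A$34,743.1500 + A$64,720.0378… = A$99,463.19

A$99,463.19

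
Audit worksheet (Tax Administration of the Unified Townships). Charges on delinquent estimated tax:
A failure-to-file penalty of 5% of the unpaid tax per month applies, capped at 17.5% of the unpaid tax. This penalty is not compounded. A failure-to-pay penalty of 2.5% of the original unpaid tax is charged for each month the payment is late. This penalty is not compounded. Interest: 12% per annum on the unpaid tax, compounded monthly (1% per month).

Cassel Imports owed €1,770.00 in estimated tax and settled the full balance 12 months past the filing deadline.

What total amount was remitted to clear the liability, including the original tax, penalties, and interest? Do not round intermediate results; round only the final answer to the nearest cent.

Failure-to-file: 12 × 5% × €1,770.00 = €1,062.00, capped at 17.5% × €1,770.00 = €309.75
Failure-to-pay penalty = 2.5% × €1,770.00 × 12 mo = €531.00
Interest: €1,770.00 × ((1 + 0.01)^12 − 1) = €1,770.00 × 0.1268250… = €224.4803…
Total = €1,770.00 + €840.7500 + €224.4803… = €2,835.23

€2,835.23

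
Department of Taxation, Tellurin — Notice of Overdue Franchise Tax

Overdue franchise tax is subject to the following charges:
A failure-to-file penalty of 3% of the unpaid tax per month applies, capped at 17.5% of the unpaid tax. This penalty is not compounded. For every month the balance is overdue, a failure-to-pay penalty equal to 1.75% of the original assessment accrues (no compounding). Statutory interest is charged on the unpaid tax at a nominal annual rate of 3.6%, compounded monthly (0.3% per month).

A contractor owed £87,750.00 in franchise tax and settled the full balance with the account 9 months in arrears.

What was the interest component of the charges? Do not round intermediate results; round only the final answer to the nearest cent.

£2,397.88

Interest: £87,750.00 × ((1 + 0.003)^9 − 1) = £87,750.00 × 0.0273263… = £2,397.8809…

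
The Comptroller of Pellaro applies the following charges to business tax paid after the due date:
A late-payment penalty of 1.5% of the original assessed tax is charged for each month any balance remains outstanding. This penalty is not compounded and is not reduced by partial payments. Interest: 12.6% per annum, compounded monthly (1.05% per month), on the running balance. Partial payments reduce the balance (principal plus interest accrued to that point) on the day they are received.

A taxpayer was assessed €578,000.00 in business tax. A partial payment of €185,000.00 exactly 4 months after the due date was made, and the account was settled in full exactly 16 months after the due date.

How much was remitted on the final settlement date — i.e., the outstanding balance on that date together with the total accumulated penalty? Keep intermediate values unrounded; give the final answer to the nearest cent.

Balance at month 4: €578,000.0000 × (1 + 0.0105)^4 = €602,661.0305…
After €185,000.00 payment: €602,661.0305… − €185,000.00 = €417,661.0305…
Balance at month 16: €417,661.0305… × (1 + 0.0105)^12 = €473,434.3554…
Penalty: 16 × 1.5% × €578,000.00 = €138,720.00
Final settlement = outstanding balance + penalty = €473,434.3554… + €138,720.00 = €612,154.36

€612,154.36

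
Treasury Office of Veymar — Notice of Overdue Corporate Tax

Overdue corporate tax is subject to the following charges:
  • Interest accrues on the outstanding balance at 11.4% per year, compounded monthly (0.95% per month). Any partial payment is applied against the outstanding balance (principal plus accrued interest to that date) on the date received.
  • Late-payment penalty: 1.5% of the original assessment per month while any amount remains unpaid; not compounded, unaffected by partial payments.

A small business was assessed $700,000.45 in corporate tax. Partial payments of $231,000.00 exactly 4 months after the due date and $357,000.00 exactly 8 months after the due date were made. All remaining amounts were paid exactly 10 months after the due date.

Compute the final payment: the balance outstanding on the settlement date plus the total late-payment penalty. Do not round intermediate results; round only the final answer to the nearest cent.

Balance at month 4: $700,000.4500 × (1 + 0.0095)^4 = $726,981.9237…
After $231,000.00 payment: $726,981.9237… − $231,000.00 = $495,981.9237…
Balance at month 8: $495,981.9237… × (1 + 0.0095)^4 = $515,099.5160…
After $357,000.00 payment: $515,099.5160… − $357,000.00 = $158,099.5160…
Balance at month 10: $158,099.5160… × (1 + 0.0095)^2 = $161,117.6753…
Penalty: 10 × 1.5% × $700,000.45 = $105,000.07…
Final settlement = outstanding balance + penalty = $161,117.6753… + $105,000.07… = $266,117.74

$266,117.74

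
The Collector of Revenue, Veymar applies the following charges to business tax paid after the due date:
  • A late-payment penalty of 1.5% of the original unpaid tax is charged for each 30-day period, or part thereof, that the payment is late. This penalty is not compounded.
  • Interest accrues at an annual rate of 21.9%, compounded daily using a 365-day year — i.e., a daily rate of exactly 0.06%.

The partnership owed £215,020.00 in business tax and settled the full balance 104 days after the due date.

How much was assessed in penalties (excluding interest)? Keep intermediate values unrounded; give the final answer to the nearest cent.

£12,901.20

Penalty periods: ⌈104/30⌉ = 4; penalty = 4 × 1.5% × £215,020.00 = £12,901.20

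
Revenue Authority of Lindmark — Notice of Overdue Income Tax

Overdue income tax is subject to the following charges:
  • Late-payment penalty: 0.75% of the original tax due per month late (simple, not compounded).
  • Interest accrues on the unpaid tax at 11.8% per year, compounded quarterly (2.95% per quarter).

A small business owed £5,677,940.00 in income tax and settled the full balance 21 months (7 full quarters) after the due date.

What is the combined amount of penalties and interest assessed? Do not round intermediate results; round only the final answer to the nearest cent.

Late-payment penalty = 0.75% × £5,677,940.00 × 21 mo = £894,275.55
Interest: £5,677,940.00 × ((1 + 0.0295)^7 − 1) = £5,677,940.00 × 0.2257008… = £1,281,515.3940…
Penalties + interest = £894,275.5500 + £1,281,515.3940… = £2,175,790.94

£2,175,790.94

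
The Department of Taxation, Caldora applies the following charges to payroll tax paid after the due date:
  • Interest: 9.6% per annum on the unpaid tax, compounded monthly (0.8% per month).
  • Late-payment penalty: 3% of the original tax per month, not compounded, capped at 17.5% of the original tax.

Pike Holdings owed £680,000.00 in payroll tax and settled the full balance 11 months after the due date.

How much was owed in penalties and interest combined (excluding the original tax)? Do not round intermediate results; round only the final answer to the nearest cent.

Penalty (uncapped): 11 × 3% × £680,000.00 = £224,400.00; cap = 17.5% × £680,000.00 = £119,000.00 → penalty = £119,000.00
Interest: £680,000.00 × ((1 + 0.008)^11 − 1) = £680,000.00 × 0.0916058… = £62,291.9759…
Penalties + interest = £119,000.0000 + £62,291.9759… = £181,291.98

£181,291.98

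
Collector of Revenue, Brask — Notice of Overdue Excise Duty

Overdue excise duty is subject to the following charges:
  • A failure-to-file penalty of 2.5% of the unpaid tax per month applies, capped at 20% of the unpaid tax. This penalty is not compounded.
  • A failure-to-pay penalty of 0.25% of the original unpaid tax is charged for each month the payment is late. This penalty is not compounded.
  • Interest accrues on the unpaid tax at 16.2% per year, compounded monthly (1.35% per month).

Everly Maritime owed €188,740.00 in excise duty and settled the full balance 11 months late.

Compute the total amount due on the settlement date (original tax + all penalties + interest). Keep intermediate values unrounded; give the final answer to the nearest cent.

Failure-to-file: 11 × 2.5% × €188,740.00 = €51,903.50, capped at 20% × €188,740.00 = €37,748.00
Failure-to-pay penalty: 11 × 0.25% × €188,740.00 = €5,190.35
Interest: €188,740.00 × ((1 + 0.0135)^11 − 1) = €188,740.00 × 0.1589409… = €29,998.5022…
Total = €188,740.00 + €42,938.3500 + €29,998.5022… = €261,676.85

€261,676.85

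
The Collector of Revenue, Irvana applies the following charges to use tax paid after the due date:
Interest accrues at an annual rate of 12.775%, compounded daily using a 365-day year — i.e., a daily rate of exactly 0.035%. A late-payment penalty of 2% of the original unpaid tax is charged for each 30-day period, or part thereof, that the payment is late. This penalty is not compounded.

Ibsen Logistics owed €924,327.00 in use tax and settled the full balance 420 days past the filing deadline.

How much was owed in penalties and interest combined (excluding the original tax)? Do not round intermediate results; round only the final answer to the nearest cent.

€405,154.87

Penalty periods: ⌈420/30⌉ = 14; penalty = 14 × 2% × €924,327.00 = €258,811.56
Interest: €924,327.00 × ((1 + 0.00035)^420 − 1) = €924,327.00 × 0.15832417… = €146,343.3067…
Penalties + interest = €258,811.5600 + €146,343.3067… = €405,154.87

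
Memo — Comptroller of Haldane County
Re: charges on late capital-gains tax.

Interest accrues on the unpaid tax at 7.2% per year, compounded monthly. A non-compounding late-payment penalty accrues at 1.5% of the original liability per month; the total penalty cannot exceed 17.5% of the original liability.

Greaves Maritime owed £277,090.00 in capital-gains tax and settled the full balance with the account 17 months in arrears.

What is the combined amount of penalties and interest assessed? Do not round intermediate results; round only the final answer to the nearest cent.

£78,152.13

Penalty (uncapped): 17 × 1.5% × £277,090.00 = £70,657.95; cap = 17.5% × £277,090.00 = £48,490.75 → penalty = £48,490.75
Interest (7.2%/yr ÷ 12 = 0.6%/month): £277,090.00 × ((1 + 0.006)^17 − 1) = £29,661.3798…
Penalties + interest = £48,490.7500 + £29,661.3798… = £78,152.13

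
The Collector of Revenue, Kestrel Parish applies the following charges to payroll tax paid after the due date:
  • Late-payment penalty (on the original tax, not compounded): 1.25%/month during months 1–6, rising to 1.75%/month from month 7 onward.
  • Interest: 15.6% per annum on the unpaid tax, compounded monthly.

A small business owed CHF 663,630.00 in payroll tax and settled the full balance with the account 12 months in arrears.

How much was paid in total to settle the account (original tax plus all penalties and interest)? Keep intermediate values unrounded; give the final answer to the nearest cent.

CHF 894,342.15

Penalty, months 1–6: 6 × 1.25% × CHF 663,630.00 = CHF 49,772.25
Penalty, months 7–12: 6 × 1.75% × CHF 663,630.00 = CHF 69,681.15
Interest (15.6%/yr ÷ 12 = 1.3%/month): CHF 663,630.00 × ((1 + 0.013)^12 − 1) = CHF 111,258.7483…
Total = CHF 663,630.00 + CHF 119,453.4000 + CHF 111,258.7483… = CHF 894,342.15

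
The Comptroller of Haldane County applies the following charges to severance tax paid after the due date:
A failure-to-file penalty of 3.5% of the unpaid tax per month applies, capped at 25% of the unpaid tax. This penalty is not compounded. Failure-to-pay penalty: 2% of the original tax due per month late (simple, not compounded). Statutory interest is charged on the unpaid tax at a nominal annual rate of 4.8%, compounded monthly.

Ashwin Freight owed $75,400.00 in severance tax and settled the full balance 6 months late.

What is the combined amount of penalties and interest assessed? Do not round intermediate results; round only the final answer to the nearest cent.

Failure-to-file: 6 × 3.5% × $75,400.00 = $15,834.00 (under the 25% cap)
Failure-to-pay penalty: 6 × 2% × $75,400.00 = $9,048.00
Interest (4.8%/yr ÷ 12 = 0.4%/month): $75,400.00 × ((1 + 0.004)^6 − 1) = $1,827.7928…
Penalties + interest = $24,882.0000 + $1,827.7928… = $26,709.79

$26,709.79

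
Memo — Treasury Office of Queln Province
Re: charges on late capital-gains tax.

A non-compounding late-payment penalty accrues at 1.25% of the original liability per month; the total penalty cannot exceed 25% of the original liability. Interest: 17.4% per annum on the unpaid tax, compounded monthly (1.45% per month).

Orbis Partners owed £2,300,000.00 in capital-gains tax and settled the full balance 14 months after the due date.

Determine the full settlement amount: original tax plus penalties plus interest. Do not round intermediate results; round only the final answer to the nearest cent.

Penalty: 14 × 1.25% × £2,300,000.00 = £402,500.00 (below the 25% cap of £575,000.00)
Interest: £2,300,000.00 × ((1 + 0.0145)^14 − 1) = £2,300,000.00 × 0.2232880… = £513,562.4239…
Total = £2,300,000.00 + £402,500.0000 + £513,562.4239… = £3,216,062.42

£3,216,062.42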